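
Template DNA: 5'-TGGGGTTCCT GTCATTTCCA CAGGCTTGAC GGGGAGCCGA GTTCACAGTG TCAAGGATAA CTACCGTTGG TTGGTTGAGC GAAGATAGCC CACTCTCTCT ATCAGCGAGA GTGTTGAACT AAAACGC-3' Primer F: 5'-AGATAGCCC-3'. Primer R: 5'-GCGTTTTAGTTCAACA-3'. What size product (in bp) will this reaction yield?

The forward primer matches the template at positions 83–91.
The reverse primer's reverse complement is TGTTGAACTAAAACGC, which matches the template at positions 112–127.
Product length = (reverse-primer end) − (forward-primer start) + 1 = 127 − 83 + 1 = 45 bp.

45 bp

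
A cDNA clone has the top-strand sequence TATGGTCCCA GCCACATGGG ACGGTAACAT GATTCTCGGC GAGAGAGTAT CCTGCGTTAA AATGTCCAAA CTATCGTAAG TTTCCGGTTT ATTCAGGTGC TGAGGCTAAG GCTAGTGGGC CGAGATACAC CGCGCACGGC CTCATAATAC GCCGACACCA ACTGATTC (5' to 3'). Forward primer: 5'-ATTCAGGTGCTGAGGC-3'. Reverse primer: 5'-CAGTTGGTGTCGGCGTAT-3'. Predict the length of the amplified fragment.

74 bp

The forward primer matches the template at positions 91–106.
The reverse primer's reverse complement is ATACGCCGACACCAACTG, which matches the template at positions 147–164.
Amplicon spans positions 91–164: 74 bp.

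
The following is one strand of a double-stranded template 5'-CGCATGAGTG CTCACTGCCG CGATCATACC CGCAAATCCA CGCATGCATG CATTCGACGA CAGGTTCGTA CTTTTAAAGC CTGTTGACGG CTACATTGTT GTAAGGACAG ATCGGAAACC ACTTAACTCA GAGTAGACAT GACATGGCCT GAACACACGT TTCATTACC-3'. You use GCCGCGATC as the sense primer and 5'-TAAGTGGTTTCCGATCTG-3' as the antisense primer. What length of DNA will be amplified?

Forward primer GCCGCGATC is found on the top strand at positions 17–25.
The reverse primer's reverse complement is CAGATCGGAAACCACTTA, which matches the template at positions 108–125.
The product runs from position 17 to position 125, so its length is 125 − 17 + 1 = 109 bp.

109 bp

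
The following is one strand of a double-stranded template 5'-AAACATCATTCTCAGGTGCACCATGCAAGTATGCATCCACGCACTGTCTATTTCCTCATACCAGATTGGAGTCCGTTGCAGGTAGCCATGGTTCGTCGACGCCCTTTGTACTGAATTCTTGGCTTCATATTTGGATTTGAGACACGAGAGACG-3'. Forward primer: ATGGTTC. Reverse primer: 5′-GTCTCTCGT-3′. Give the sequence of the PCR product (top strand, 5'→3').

Scanning the template, ATGGTTC occurs at positions 88–94; this primer anneals to the bottom strand there with its 3' end pointing downstream.
Taking the reverse complement of GTCTCTCGT gives ACGAGAGAC, found at positions 144–152 on the template; the primer anneals here to the top strand with its 3' end pointing upstream.
The product is the template from position 88 through 152 (65 bp).

5'-ATGGTTCGTCGACGCCCTTTGTACTGAATTCTTGGCTTCATATTTGGATTTGAGACACGAGAGAC-3'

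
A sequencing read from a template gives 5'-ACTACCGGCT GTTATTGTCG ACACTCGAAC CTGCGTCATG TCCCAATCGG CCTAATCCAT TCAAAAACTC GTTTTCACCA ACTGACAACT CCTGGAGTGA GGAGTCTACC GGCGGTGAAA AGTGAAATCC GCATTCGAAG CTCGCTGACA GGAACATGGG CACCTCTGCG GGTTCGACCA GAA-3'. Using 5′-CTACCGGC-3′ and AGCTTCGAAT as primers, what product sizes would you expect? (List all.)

The forward primer CTACCGGC matches the top strand at positions 2–9, 106–113.
The reverse primer's reverse complement is ATTCGAAGCT, matching at positions 133–142.
Each forward site pairs with the reverse site to give a product ending at position 142: sizes 141, 37 bp.

141 bp, 37 bp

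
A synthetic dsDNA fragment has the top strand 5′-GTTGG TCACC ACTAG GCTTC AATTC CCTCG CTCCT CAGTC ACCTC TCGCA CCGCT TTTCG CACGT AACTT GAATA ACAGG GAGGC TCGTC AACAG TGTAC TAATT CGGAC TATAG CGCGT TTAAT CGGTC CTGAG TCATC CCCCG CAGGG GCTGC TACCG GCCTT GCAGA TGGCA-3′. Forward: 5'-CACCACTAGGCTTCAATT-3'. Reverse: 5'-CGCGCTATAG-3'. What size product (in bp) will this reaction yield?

The forward primer matches the template at positions 7–24.
Reverse complement of the reverse primer: CTATAGCGCG. This occurs on the top strand at positions 110–119.
The product runs from position 7 to position 119, so its length is 119 − 7 + 1 = 113 bp.

113 bp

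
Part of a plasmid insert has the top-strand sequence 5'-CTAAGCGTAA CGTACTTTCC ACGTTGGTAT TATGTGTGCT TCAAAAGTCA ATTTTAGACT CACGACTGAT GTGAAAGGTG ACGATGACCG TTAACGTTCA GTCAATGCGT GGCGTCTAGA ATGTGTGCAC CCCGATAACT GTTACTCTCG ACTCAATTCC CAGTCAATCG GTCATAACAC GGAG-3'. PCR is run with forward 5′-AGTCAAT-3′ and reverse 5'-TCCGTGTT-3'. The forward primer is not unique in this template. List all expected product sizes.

The forward primer AGTCAAT matches the top strand at positions 46–52, 100–106, 162–168.
The reverse primer's reverse complement is AACACGGA, matching at positions 176–183.
Each forward site pairs with the reverse site to give a product ending at position 183: sizes 138, 84, 22 bp.

138 bp, 84 bp, 22 bp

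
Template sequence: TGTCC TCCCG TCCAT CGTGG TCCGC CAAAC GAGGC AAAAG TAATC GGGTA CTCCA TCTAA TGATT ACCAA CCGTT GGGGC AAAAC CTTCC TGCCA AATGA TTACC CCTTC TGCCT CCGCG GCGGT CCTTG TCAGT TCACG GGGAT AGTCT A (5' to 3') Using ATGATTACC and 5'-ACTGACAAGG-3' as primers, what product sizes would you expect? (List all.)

The forward primer ATGATTACC matches the top strand at positions 60–68, 97–105.
The reverse primer's reverse complement is CCTTGTCAGT, matching at positions 126–135.
Each forward site pairs with the reverse site to give a product ending at position 135: sizes 76, 39 bp.

76 bp, 39 bp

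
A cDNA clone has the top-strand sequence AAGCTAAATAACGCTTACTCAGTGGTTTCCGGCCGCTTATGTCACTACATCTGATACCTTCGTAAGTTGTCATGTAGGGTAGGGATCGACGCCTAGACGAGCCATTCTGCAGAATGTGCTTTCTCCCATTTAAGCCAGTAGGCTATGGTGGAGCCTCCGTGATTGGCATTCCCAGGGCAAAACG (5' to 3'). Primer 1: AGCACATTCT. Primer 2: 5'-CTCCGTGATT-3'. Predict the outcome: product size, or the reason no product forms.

Primer 1 (AGCACATTCT) has reverse complement AGAATGTGCT, which matches the top strand at positions 111–120; primer 1 anneals to the top strand there with its 3' end pointing upstream toward position 111.
Primer 2 (CTCCGTGATT) matches the top strand directly at positions 155–164; it anneals to the bottom strand with its 3' end pointing downstream toward position 164.
The 3' ends diverge (primer 1 extends toward position 1, primer 2 toward position 184), so the primers never converge on a shared product.

No product — the primers' 3' ends point away from each other.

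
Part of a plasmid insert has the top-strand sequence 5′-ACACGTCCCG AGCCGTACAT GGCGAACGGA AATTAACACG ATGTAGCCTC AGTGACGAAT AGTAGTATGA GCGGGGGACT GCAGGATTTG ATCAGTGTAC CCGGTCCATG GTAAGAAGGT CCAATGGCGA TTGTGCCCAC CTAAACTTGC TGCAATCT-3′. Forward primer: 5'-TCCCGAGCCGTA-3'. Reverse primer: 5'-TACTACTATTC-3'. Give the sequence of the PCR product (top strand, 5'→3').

Forward primer TCCCGAGCCGTA is found on the top strand at positions 6–17.
Taking the reverse complement of TACTACTATTC gives GAATAGTAGTA, found at positions 57–67 on the template; the primer anneals here to the top strand with its 3' end pointing upstream.
The product is the template from position 6 through 67 (62 bp).

5'-TCCCGAGCCGTACATGGCGAACGGAAATTAACACGATGTAGCCTCAGTGACGAATAGTAGTA-3'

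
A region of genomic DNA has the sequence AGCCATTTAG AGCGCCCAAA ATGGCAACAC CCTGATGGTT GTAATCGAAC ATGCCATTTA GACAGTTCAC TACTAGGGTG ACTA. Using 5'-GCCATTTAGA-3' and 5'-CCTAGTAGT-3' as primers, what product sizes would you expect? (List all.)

76 bp, 25 bp

The forward primer GCCATTTAGA matches the top strand at positions 2–11, 53–62.
The reverse primer's reverse complement is ACTACTAGG, matching at positions 69–77.
Each forward site pairs with the reverse site to give a product ending at position 77: sizes 76, 25 bp.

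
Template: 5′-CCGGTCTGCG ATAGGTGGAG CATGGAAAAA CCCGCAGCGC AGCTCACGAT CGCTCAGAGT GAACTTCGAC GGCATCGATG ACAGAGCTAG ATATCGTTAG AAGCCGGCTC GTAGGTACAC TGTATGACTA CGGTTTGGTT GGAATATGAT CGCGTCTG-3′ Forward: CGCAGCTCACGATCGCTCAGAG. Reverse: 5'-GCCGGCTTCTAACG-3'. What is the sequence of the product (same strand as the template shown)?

5'-CGCAGCTCACGATCGCTCAGAGTGAACTTCGACGGCATCGATGACAGAGCTAGATATCGTTAGAAGCCGGC-3'

Scanning the template, CGCAGCTCACGATCGCTCAGAG occurs at positions 38–59; this primer anneals to the bottom strand there with its 3' end pointing downstream.
The reverse primer's reverse complement is CGTTAGAAGCCGGC, which matches the template at positions 95–108.
The product is the template from position 38 through 108 (71 bp).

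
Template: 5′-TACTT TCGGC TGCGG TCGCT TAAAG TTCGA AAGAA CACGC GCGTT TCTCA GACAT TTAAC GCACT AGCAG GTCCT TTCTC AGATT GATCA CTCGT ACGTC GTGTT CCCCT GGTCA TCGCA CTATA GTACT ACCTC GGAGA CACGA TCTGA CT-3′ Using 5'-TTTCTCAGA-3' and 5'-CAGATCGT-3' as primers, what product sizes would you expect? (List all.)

The forward primer TTTCTCAGA matches the top strand at positions 44–52, 75–83.
The reverse primer's reverse complement is ACGATCTG, matching at positions 142–149.
Each forward site pairs with the reverse site to give a product ending at position 149: sizes 106, 75 bp.

106 bp, 75 bp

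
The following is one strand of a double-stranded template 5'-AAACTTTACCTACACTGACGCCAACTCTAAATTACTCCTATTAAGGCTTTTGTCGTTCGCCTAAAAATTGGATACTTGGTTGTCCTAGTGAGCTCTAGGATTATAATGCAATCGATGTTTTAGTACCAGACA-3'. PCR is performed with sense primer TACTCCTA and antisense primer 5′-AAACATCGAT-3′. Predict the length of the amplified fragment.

The forward primer matches the template at positions 33–40.
Reverse complement of the reverse primer: ATCGATGTTT. This occurs on the top strand at positions 111–120.
Product length = (reverse-primer end) − (forward-primer start) + 1 = 120 − 33 + 1 = 88 bp.

88 bp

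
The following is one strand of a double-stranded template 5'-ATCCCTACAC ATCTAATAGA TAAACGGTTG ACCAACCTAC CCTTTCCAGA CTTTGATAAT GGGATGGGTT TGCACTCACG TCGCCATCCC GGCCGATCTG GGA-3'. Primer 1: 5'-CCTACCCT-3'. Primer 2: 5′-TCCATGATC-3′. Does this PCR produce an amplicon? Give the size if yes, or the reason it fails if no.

No product — primer 2 has no binding site in the template.

Primer 2 (TCCATGATC) does not match the top strand, and its reverse complement GATCATGGA does not match either.
With no annealing site for primer 2, no amplification occurs.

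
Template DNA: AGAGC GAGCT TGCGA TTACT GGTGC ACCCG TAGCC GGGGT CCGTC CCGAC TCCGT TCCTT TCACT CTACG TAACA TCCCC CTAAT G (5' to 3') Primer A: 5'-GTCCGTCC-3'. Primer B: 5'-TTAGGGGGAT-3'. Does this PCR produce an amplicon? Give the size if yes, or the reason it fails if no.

Yes — a 46 bp product.

Primer A (GTCCGTCC) matches the top strand at positions 39–46; it acts as a forward primer.
Primer B's reverse complement is ATCCCCCTAA, matching the top strand at positions 75–84; it acts as a reverse primer.
The 3' ends face each other across positions 39–84, giving a 46 bp product.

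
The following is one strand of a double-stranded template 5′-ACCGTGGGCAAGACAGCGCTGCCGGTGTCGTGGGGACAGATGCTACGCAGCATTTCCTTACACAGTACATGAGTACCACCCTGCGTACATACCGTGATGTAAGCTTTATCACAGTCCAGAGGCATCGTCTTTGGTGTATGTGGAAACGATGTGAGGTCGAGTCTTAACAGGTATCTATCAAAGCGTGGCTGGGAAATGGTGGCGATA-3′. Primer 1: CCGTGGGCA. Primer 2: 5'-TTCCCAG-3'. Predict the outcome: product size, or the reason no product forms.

Yes — a 194 bp product.

Primer 1 (CCGTGGGCA) matches the top strand at positions 2–10; it acts as a forward primer.
Primer 2's reverse complement is CTGGGAA, matching the top strand at positions 189–195; it acts as a reverse primer.
The 3' ends face each other across positions 2–195, giving a 194 bp product.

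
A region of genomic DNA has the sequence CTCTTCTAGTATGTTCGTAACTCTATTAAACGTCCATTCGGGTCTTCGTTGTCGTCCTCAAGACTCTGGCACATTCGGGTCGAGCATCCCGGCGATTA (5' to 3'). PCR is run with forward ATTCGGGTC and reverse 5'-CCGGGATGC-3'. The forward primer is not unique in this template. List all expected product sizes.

57 bp, 20 bp

The forward primer ATTCGGGTC matches the top strand at positions 36–44, 73–81.
The reverse primer's reverse complement is GCATCCCGG, matching at positions 84–92.
Each forward site pairs with the reverse site to give a product ending at position 92: sizes 57, 20 bp.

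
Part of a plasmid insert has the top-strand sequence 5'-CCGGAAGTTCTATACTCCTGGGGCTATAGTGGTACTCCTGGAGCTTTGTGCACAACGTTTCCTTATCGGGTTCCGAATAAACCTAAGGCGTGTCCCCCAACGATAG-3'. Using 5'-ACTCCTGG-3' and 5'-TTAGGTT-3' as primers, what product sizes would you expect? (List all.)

The forward primer ACTCCTGG matches the top strand at positions 14–21, 34–41.
The reverse primer's reverse complement is AACCTAA, matching at positions 80–86.
Each forward site pairs with the reverse site to give a product ending at position 86: sizes 73, 53 bp.

73 bp, 53 bp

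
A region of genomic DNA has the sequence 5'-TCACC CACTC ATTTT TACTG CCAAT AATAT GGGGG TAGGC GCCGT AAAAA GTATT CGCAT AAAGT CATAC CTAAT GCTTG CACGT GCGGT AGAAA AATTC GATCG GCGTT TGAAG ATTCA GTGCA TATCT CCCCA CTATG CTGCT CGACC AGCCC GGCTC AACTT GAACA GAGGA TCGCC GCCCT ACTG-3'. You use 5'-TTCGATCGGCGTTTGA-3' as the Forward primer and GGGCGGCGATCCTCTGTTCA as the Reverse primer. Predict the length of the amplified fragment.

Forward primer TTCGATCGGCGTTTGA is found on the top strand at positions 98–113.
Taking the reverse complement of GGGCGGCGATCCTCTGTTCA gives TGAACAGAGGATCGCCGCCC, found at positions 165–184 on the template; the primer anneals here to the top strand with its 3' end pointing upstream.
Product length = (reverse-primer end) − (forward-primer start) + 1 = 184 − 98 + 1 = 87 bp.

87 bp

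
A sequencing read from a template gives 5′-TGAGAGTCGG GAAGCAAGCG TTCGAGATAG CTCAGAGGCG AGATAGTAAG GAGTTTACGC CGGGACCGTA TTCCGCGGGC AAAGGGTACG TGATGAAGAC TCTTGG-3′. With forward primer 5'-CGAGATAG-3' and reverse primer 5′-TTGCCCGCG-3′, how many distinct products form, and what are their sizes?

Two products: 60 bp, 44 bp

The forward primer CGAGATAG matches the top strand at positions 23–30, 39–46.
The reverse primer's reverse complement is CGCGGGCAA, matching at positions 74–82.
Each forward site pairs with the reverse site to give a product ending at position 82: sizes 60, 44 bp.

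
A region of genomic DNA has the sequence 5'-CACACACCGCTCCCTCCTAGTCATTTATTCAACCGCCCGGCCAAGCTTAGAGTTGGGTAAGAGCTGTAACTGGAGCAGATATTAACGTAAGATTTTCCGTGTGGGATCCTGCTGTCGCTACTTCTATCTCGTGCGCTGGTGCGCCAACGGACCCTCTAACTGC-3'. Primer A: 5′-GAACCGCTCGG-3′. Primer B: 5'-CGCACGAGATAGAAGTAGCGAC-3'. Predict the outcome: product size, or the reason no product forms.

No product — primer A has no binding site in the template.

Primer A (GAACCGCTCGG) does not match the top strand, and its reverse complement CCGAGCGGTTC does not match either.
With no annealing site for primer A, no amplification occurs.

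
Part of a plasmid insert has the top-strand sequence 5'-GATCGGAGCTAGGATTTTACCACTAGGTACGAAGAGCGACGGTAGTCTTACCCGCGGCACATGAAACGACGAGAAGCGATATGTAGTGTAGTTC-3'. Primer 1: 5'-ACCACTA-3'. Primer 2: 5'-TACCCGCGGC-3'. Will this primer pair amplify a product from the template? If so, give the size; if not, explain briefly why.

Primer 1 (ACCACTA) matches the top strand at positions 19–25 (3' end points downstream).
Primer 2 (TACCCGCGGC) also matches the top strand directly, at positions 49–58 — its reverse complement GCCGCGGGTA is not present.
Both primers anneal to the bottom strand with 3' ends pointing the same way, so neither can prime synthesis back toward the other.

No product — both primers anneal to the same strand and extend in the same direction.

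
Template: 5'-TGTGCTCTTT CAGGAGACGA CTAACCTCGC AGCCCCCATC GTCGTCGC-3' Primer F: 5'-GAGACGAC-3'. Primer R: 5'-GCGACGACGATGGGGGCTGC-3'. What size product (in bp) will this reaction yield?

Forward primer GAGACGAC is found on the top strand at positions 14–21.
Reverse complement of the reverse primer: GCAGCCCCCATCGTCGTCGC. This occurs on the top strand at positions 29–48.
Amplicon spans positions 14–48: 35 bp.

35 bp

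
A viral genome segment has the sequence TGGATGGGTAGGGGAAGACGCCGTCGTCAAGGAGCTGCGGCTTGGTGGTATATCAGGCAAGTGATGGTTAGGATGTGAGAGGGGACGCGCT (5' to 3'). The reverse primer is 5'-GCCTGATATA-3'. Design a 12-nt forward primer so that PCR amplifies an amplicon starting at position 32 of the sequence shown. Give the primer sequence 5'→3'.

5'-GAGCTGCGGCTT-3'

The reverse primer's reverse complement TATATCAGGC matches the template at positions 49–58; the product starts at position 32.
The forward primer is identical to the top strand over positions 32–43: GAGCTGCGGCTT.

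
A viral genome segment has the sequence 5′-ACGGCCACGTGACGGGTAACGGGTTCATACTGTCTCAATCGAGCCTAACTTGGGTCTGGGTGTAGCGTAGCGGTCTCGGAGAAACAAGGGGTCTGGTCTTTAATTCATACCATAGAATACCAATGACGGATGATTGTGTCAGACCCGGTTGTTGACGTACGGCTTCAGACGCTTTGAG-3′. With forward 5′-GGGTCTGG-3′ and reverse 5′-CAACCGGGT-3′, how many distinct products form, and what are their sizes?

Two products: 100 bp, 63 bp

The forward primer GGGTCTGG matches the top strand at positions 52–59, 89–96.
The reverse primer's reverse complement is ACCCGGTTG, matching at positions 143–151.
Each forward site pairs with the reverse site to give a product ending at position 151: sizes 100, 63 bp.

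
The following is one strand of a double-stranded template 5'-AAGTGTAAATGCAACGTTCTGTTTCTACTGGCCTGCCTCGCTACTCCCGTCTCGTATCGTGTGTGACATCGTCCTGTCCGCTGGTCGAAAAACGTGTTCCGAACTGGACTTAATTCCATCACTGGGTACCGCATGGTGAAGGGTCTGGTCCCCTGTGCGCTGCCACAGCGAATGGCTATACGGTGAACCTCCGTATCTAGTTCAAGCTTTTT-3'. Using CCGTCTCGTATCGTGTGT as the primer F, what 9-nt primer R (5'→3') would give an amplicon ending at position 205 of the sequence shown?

The forward primer binds at positions 47–64; the product's 3' end on the top strand is position 205.
The reverse primer anneals to the top strand over positions 197–205, i.e. to CTAGTTCAA.
Its sequence written 5'→3' is the reverse complement: TTGAACTAG.

5'-TTGAACTAG-3'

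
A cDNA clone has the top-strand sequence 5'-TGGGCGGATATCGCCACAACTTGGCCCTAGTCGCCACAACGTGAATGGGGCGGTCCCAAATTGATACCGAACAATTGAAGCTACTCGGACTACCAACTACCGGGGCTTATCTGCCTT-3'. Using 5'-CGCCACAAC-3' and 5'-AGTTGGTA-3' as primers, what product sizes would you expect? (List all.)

The forward primer CGCCACAAC matches the top strand at positions 12–20, 32–40.
The reverse primer's reverse complement is TACCAACT, matching at positions 91–98.
Each forward site pairs with the reverse site to give a product ending at position 98: sizes 87, 67 bp.

87 bp, 67 bp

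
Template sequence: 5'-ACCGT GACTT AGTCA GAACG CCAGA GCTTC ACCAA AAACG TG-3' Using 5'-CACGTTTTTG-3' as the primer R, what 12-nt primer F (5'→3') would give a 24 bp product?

The reverse primer's reverse complement CAAAAACGTG matches the template at positions 33–42, so the product ends at position 42.
A 24 bp product then starts at position 42 − 24 + 1 = 19.
The forward primer is identical to the top strand there: CGCCAGAGCTTC.

5'-CGCCAGAGCTTC-3'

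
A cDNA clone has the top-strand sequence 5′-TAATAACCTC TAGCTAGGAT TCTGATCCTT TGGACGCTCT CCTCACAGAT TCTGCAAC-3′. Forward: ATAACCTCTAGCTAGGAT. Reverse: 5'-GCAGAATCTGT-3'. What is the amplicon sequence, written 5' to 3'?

Forward primer ATAACCTCTAGCTAGGAT is found on the top strand at positions 3–20.
Reverse complement of the reverse primer: ACAGATTCTGC. This occurs on the top strand at positions 45–55.
The product is the template from position 3 through 55 (53 bp).

5'-ATAACCTCTAGCTAGGATTCTGATCCTTTGGACGCTCTCCTCACAGATTCTGC-3'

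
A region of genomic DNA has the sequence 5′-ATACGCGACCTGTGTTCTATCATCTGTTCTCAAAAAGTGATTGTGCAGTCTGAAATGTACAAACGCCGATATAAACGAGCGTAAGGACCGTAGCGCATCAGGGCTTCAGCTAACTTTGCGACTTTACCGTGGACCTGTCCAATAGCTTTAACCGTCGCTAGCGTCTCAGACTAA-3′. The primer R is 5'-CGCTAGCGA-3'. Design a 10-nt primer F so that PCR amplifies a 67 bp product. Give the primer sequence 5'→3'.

5'-ATCAGGGCTT-3'

The reverse primer's reverse complement TCGCTAGCG matches the template at positions 155–163, so the product ends at position 163.
A 67 bp product then starts at position 163 − 67 + 1 = 97.
The forward primer is identical to the top strand there: ATCAGGGCTT.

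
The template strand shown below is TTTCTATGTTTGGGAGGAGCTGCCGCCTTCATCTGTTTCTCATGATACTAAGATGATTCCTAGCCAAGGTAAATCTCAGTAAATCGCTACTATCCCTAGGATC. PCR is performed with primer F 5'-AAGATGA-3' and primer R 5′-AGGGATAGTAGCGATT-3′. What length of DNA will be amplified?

Scanning the template, AAGATGA occurs at positions 50–56; this primer anneals to the bottom strand there with its 3' end pointing downstream.
Taking the reverse complement of AGGGATAGTAGCGATT gives AATCGCTACTATCCCT, found at positions 82–97 on the template; the primer anneals here to the top strand with its 3' end pointing upstream.
Amplicon spans positions 50–97: 48 bp.

48 bp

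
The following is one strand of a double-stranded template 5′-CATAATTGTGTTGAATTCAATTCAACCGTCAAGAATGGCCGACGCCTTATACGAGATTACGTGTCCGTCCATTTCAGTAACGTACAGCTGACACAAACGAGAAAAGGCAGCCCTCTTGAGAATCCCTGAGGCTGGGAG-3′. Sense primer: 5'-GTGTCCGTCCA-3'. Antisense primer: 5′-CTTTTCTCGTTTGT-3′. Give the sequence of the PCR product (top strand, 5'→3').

5'-GTGTCCGTCCATTTCAGTAACGTACAGCTGACACAAACGAGAAAAG-3'

The forward primer matches the template at positions 61–71.
Reverse complement of the reverse primer: ACAAACGAGAAAAG. This occurs on the top strand at positions 93–106.
The product is the template from position 61 through 106 (46 bp).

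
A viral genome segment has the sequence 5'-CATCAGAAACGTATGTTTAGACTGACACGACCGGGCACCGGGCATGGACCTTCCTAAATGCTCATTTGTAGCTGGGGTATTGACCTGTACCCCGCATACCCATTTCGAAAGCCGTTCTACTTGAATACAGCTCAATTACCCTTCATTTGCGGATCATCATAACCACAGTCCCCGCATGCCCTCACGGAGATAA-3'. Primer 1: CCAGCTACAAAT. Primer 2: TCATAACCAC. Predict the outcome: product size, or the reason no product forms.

Primer 1 (CCAGCTACAAAT) has reverse complement ATTTGTAGCTGG, which matches the top strand at positions 64–75; primer 1 anneals to the top strand there with its 3' end pointing upstream toward position 64.
Primer 2 (TCATAACCAC) matches the top strand directly at positions 157–166; it anneals to the bottom strand with its 3' end pointing downstream toward position 166.
The 3' ends diverge (primer 1 extends toward position 1, primer 2 toward position 193), so the primers never converge on a shared product.

No product — the primers' 3' ends point away from each other.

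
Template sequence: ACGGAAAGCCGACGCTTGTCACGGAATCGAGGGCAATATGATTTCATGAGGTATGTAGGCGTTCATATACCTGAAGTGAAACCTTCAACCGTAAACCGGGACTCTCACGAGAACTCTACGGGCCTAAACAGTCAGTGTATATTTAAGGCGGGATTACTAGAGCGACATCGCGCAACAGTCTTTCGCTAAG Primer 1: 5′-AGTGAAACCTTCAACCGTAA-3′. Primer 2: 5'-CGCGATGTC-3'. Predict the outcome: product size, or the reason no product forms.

Primer 1 (AGTGAAACCTTCAACCGTAA) matches the top strand at positions 75–94; it acts as a forward primer.
Primer 2's reverse complement is GACATCGCG, matching the top strand at positions 164–172; it acts as a reverse primer.
The 3' ends face each other across positions 75–172, giving a 98 bp product.

Yes — a 98 bp product.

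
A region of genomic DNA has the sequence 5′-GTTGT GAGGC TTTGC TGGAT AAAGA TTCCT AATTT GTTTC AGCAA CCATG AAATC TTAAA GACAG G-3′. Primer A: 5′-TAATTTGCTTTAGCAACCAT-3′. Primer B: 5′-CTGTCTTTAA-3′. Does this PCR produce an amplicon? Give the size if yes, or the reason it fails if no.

No product — primer A has no binding site in the template.

Primer A (TAATTTGCTTTAGCAACCAT) does not match the top strand, and its reverse complement ATGGTTGCTAAAGCAAATTA does not match either.
With no annealing site for primer A, no amplification occurs.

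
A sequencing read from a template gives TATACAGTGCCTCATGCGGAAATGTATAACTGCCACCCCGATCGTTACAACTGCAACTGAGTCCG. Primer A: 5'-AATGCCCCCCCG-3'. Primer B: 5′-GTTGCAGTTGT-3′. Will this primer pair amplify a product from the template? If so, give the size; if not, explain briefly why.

No product — primer A has no binding site in the template.

Primer A (AATGCCCCCCCG) does not match the top strand, and its reverse complement CGGGGGGGCATT does not match either.
With no annealing site for primer A, no amplification occurs.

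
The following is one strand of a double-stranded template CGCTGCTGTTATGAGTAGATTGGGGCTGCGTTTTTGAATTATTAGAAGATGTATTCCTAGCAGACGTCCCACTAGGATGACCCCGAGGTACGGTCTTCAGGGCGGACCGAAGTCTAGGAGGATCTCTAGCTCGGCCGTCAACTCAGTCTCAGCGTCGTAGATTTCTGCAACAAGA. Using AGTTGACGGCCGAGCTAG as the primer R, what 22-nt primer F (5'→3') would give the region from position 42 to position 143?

5'-TTAGAAGATGTATTCCTAGCAG-3'

The reverse primer's reverse complement CTAGCTCGGCCGTCAACT matches the template at positions 126–143; the product starts at position 42.
The forward primer is identical to the top strand over positions 42–63: TTAGAAGATGTATTCCTAGCAG.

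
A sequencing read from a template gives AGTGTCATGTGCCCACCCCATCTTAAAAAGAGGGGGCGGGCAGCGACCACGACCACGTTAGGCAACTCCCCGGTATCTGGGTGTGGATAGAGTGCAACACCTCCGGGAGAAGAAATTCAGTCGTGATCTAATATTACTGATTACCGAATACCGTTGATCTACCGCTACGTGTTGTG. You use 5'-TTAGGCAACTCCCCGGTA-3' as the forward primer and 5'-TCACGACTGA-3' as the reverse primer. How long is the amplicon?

The forward primer matches the template at positions 58–75.
Taking the reverse complement of TCACGACTGA gives TCAGTCGTGA, found at positions 117–126 on the template; the primer anneals here to the top strand with its 3' end pointing upstream.
The product runs from position 58 to position 126, so its length is 126 − 58 + 1 = 69 bp.

69 bp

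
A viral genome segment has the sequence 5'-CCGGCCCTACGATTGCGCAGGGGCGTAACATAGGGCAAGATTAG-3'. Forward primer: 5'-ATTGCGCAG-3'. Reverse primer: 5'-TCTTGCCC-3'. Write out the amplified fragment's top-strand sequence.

Scanning the template, ATTGCGCAG occurs at positions 12–20; this primer anneals to the bottom strand there with its 3' end pointing downstream.
Reverse complement of the reverse primer: GGGCAAGA. This occurs on the top strand at positions 33–40.
The product is the template from position 12 through 40 (29 bp).

5'-ATTGCGCAGGGGCGTAACATAGGGCAAGA-3'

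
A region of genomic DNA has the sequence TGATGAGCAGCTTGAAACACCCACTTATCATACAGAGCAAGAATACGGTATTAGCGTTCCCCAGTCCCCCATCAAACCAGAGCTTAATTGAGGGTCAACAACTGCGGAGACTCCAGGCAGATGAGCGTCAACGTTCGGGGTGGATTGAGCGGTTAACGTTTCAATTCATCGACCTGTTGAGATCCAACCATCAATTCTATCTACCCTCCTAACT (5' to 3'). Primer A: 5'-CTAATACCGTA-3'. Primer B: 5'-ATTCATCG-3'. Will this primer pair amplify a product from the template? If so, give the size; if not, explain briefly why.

No product — the primers' 3' ends point away from each other.

Primer A (CTAATACCGTA) has reverse complement TACGGTATTAG, which matches the top strand at positions 44–54; primer A anneals to the top strand there with its 3' end pointing upstream toward position 44.
Primer B (ATTCATCG) matches the top strand directly at positions 164–171; it anneals to the bottom strand with its 3' end pointing downstream toward position 171.
The 3' ends diverge (primer A extends toward position 1, primer B toward position 214), so the primers never converge on a shared product.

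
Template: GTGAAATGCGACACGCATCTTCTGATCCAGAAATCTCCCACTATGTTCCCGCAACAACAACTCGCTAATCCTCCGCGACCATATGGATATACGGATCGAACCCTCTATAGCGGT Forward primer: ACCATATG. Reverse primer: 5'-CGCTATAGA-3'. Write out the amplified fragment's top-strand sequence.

5'-ACCATATGGATATACGGATCGAACCCTCTATAGCG-3'

The forward primer matches the template at positions 78–85.
Taking the reverse complement of CGCTATAGA gives TCTATAGCG, found at positions 104–112 on the template; the primer anneals here to the top strand with its 3' end pointing upstream.
The product is the template from position 78 through 112 (35 bp).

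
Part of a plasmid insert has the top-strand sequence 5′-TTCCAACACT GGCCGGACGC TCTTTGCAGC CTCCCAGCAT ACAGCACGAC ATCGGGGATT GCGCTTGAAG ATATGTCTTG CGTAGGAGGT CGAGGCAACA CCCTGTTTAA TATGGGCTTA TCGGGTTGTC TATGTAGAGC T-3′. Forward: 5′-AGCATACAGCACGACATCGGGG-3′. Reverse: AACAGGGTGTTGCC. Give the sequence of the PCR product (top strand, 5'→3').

5'-AGCATACAGCACGACATCGGGGATTGCGCTTGAAGATATGTCTTGCGTAGGAGGTCGAGGCAACACCCTGTT-3'

Forward primer AGCATACAGCACGACATCGGGG is found on the top strand at positions 36–57.
Reverse complement of the reverse primer: GGCAACACCCTGTT. This occurs on the top strand at positions 94–107.
The product is the template from position 36 through 107 (72 bp).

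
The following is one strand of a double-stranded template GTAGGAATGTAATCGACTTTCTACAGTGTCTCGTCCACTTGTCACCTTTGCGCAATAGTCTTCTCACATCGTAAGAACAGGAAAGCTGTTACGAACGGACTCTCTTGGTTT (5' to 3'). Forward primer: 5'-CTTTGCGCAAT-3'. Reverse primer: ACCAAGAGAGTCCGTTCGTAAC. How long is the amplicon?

64 bp

Forward primer CTTTGCGCAAT is found on the top strand at positions 46–56.
The reverse primer's reverse complement is GTTACGAACGGACTCTCTTGGT, which matches the template at positions 88–109.
The product runs from position 46 to position 109, so its length is 109 − 46 + 1 = 64 bp.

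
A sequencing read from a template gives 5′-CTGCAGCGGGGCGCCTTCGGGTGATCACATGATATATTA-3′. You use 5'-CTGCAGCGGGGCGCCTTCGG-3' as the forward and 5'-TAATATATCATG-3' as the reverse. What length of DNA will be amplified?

39 bp

The forward primer matches the template at positions 1–20.
Taking the reverse complement of TAATATATCATG gives CATGATATATTA, found at positions 28–39 on the template; the primer anneals here to the top strand with its 3' end pointing upstream.
Amplicon spans positions 1–39: 39 bp.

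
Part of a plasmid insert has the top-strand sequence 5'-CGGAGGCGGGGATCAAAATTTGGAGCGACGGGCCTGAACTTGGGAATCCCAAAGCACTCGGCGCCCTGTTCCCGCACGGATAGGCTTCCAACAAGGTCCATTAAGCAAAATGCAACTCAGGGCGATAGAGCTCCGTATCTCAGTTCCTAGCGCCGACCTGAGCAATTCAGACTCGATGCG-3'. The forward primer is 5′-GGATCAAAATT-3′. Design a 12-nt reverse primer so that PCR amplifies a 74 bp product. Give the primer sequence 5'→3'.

The forward primer binds at positions 10–20, so a 74 bp product ends at position 10 + 74 − 1 = 83.
The reverse primer anneals to the top strand over positions 72–83, i.e. to CCGCACGGATAG.
Its sequence written 5'→3' is the reverse complement: CTATCCGTGCGG.

5'-CTATCCGTGCGG-3'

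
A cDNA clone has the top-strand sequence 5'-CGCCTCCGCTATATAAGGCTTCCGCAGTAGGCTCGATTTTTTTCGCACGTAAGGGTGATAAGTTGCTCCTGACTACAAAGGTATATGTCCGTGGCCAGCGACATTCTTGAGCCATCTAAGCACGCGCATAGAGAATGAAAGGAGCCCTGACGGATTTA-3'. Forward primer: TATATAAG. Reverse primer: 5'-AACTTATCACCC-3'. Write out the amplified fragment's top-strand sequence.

5'-TATATAAGGCTTCCGCAGTAGGCTCGATTTTTTTCGCACGTAAGGGTGATAAGTT-3'

Forward primer TATATAAG is found on the top strand at positions 10–17.
The reverse primer's reverse complement is GGGTGATAAGTT, which matches the template at positions 53–64.
The product is the template from position 10 through 64 (55 bp).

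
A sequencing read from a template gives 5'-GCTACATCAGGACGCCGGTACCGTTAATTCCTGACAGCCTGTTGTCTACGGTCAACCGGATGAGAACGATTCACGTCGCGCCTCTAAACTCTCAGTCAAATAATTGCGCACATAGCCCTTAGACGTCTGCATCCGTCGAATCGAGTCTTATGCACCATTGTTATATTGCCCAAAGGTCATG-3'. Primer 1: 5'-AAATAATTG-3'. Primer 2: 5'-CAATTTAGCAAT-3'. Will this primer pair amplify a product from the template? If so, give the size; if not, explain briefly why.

Primer 2 (CAATTTAGCAAT) does not match the top strand, and its reverse complement ATTGCTAAATTG does not match either.
With no annealing site for primer 2, no amplification occurs.

No product — primer 2 has no binding site in the template.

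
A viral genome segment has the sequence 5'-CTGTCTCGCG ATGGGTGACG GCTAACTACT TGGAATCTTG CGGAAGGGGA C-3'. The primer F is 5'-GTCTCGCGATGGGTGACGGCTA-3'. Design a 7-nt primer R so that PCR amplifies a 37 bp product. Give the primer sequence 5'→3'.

5'-AAGATTC-3'

The forward primer binds at positions 3–24, so a 37 bp product ends at position 3 + 37 − 1 = 39.
The reverse primer anneals to the top strand over positions 33–39, i.e. to GAATCTT.
Its sequence written 5'→3' is the reverse complement: AAGATTC.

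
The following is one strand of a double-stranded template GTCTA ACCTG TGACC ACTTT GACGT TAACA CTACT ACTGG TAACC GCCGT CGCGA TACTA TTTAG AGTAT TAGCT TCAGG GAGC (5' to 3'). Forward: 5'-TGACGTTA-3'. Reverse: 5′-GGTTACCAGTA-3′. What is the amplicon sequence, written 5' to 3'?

Scanning the template, TGACGTTA occurs at positions 20–27; this primer anneals to the bottom strand there with its 3' end pointing downstream.
Reverse complement of the reverse primer: TACTGGTAACC. This occurs on the top strand at positions 35–45.
The product is the template from position 20 through 45 (26 bp).

5'-TGACGTTAACACTACTACTGGTAACC-3'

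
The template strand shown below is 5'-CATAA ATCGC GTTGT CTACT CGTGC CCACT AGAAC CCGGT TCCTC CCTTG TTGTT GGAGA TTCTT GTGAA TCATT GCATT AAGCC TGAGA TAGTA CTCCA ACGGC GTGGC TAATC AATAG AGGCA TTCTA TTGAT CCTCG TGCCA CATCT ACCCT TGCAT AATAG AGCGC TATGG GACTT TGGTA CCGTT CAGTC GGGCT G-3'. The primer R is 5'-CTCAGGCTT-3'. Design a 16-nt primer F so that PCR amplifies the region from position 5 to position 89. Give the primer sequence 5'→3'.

The reverse primer's reverse complement AAGCCTGAG matches the template at positions 81–89; the product starts at position 5.
The forward primer is identical to the top strand over positions 5–20: AATCGCGTTGTCTACT.

5'-AATCGCGTTGTCTACT-3'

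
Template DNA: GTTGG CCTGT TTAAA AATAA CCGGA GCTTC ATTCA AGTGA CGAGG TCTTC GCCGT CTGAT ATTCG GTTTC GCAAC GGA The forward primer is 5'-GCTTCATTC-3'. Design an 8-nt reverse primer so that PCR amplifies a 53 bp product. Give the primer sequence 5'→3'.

5'-TCCGTTGC-3'

The forward primer binds at positions 26–34, so a 53 bp product ends at position 26 + 53 − 1 = 78.
The reverse primer anneals to the top strand over positions 71–78, i.e. to GCAACGGA.
Its sequence written 5'→3' is the reverse complement: TCCGTTGC.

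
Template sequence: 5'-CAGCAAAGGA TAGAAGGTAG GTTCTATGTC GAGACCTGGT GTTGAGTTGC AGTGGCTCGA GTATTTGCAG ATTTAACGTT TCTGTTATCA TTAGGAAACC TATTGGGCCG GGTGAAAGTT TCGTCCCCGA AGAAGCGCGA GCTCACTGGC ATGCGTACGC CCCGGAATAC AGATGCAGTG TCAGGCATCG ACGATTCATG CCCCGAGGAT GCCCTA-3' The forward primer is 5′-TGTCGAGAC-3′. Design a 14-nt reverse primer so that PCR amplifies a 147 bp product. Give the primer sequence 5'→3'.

The forward primer binds at positions 27–35, so a 147 bp product ends at position 27 + 147 − 1 = 173.
The reverse primer anneals to the top strand over positions 160–173, i.e. to CCCCGGAATACAGA.
Its sequence written 5'→3' is the reverse complement: TCTGTATTCCGGGG.

5'-TCTGTATTCCGGGG-3'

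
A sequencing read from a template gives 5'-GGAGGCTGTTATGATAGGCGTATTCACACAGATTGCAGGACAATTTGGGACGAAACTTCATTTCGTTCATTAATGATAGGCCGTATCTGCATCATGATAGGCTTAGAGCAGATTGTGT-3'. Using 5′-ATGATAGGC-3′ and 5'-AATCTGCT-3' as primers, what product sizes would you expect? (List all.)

104 bp, 42 bp, 21 bp

The forward primer ATGATAGGC matches the top strand at positions 11–19, 73–81, 94–102.
The reverse primer's reverse complement is AGCAGATT, matching at positions 107–114.
Each forward site pairs with the reverse site to give a product ending at position 114: sizes 104, 42, 21 bp.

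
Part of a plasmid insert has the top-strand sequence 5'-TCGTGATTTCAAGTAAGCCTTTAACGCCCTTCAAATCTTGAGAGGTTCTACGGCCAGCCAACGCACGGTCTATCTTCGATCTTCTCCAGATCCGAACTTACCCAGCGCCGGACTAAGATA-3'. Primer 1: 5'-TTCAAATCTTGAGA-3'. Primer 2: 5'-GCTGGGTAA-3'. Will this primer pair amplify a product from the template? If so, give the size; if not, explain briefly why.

Primer 1 (TTCAAATCTTGAGA) matches the top strand at positions 30–43; it acts as a forward primer.
Primer 2's reverse complement is TTACCCAGC, matching the top strand at positions 98–106; it acts as a reverse primer.
The 3' ends face each other across positions 30–106, giving a 77 bp product.

Yes — a 77 bp product.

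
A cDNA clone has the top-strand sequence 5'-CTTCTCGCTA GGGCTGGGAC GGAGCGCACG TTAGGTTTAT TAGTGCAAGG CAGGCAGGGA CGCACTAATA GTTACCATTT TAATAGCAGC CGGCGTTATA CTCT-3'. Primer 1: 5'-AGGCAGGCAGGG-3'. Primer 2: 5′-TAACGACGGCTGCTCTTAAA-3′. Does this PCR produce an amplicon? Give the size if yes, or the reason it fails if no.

No product — primer 2 has no binding site in the template.

Primer 2 (TAACGACGGCTGCTCTTAAA) does not match the top strand, and its reverse complement TTTAAGAGCAGCCGTCGTTA does not match either.
With no annealing site for primer 2, no amplification occurs.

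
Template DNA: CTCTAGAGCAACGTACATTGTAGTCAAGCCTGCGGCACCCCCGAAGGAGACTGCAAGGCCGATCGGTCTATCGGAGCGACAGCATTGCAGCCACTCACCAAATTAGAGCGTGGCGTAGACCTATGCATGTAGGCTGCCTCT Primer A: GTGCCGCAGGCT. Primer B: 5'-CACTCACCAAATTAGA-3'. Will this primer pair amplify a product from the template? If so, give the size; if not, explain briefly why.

No product — the primers' 3' ends point away from each other.

Primer A (GTGCCGCAGGCT) has reverse complement AGCCTGCGGCAC, which matches the top strand at positions 27–38; primer A anneals to the top strand there with its 3' end pointing upstream toward position 27.
Primer B (CACTCACCAAATTAGA) matches the top strand directly at positions 92–107; it anneals to the bottom strand with its 3' end pointing downstream toward position 107.
The 3' ends diverge (primer A extends toward position 1, primer B toward position 141), so the primers never converge on a shared product.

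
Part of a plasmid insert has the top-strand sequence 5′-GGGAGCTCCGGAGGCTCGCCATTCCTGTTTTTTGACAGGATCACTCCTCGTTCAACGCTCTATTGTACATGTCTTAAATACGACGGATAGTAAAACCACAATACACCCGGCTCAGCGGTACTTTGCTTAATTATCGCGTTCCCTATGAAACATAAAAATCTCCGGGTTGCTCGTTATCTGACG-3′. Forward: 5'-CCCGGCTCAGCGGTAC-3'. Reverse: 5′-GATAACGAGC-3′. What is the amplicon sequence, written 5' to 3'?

Forward primer CCCGGCTCAGCGGTAC is found on the top strand at positions 106–121.
Reverse complement of the reverse primer: GCTCGTTATC. This occurs on the top strand at positions 169–178.
The product is the template from position 106 through 178 (73 bp).

5'-CCCGGCTCAGCGGTACTTTGCTTAATTATCGCGTTCCCTATGAAACATAAAAATCTCCGGGTTGCTCGTTATC-3'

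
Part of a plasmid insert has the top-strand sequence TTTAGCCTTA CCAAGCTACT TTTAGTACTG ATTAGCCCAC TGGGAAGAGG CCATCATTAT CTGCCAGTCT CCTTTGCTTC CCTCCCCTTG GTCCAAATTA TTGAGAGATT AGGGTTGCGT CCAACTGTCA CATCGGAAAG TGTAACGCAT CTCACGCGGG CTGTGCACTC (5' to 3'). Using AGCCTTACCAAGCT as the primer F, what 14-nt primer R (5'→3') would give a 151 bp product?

5'-TGAGATGCGTTACA-3'

The forward primer binds at positions 4–17, so a 151 bp product ends at position 4 + 151 − 1 = 154.
The reverse primer anneals to the top strand over positions 141–154, i.e. to TGTAACGCATCTCA.
Its sequence written 5'→3' is the reverse complement: TGAGATGCGTTACA.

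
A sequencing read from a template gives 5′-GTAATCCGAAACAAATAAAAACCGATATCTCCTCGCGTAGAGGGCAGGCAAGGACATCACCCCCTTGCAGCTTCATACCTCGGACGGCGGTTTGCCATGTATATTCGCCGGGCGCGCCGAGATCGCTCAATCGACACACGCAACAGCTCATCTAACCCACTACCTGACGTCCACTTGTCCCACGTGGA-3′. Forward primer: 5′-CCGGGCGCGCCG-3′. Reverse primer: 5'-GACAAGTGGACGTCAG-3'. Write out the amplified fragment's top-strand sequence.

Forward primer CCGGGCGCGCCG is found on the top strand at positions 108–119.
Reverse complement of the reverse primer: CTGACGTCCACTTGTC. This occurs on the top strand at positions 164–179.
The product is the template from position 108 through 179 (72 bp).

5'-CCGGGCGCGCCGAGATCGCTCAATCGACACACGCAACAGCTCATCTAACCCACTACCTGACGTCCACTTGTC-3'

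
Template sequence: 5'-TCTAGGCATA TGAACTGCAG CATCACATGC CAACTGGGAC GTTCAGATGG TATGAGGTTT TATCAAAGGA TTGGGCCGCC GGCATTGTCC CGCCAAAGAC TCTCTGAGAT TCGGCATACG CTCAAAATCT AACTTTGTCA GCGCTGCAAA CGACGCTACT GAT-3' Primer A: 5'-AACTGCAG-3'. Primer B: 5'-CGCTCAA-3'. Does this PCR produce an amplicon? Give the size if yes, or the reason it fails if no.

No product — both primers anneal to the same strand and extend in the same direction.

Primer A (AACTGCAG) matches the top strand at positions 13–20 (3' end points downstream).
Primer B (CGCTCAA) also matches the top strand directly, at positions 119–125 — its reverse complement TTGAGCG is not present.
Both primers anneal to the bottom strand with 3' ends pointing the same way, so neither can prime synthesis back toward the other.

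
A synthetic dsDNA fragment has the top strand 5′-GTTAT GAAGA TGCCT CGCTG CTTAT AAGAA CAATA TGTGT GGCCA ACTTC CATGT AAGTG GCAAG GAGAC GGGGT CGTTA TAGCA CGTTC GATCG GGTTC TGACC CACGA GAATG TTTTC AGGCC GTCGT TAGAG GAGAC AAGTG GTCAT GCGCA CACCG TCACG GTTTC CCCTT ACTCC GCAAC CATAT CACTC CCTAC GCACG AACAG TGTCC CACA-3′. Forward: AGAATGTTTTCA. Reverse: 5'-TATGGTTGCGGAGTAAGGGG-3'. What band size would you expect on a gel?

80 bp

The forward primer matches the template at positions 110–121.
Taking the reverse complement of TATGGTTGCGGAGTAAGGGG gives CCCCTTACTCCGCAACCATA, found at positions 170–189 on the template; the primer anneals here to the top strand with its 3' end pointing upstream.
Product length = (reverse-primer end) − (forward-primer start) + 1 = 189 − 110 + 1 = 80 bp.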